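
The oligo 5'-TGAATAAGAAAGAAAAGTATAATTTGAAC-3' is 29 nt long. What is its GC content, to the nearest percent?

21%

Scanning the sequence gives A=16, T=7, G=5, C=1.
G+C = 5 + 1 = 6 out of 29 bases
%GC = 6/29 × 100 = 20.69% ≈ 21%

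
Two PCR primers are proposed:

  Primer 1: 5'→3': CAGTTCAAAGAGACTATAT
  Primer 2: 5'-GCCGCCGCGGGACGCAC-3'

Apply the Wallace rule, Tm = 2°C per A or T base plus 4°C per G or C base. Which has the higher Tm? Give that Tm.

Primer 1: A+T=13, G+C=6 → Tm = 2(13)+4(6) = 50°C
Primer 2: A+T=2, G+C=15 → Tm = 2(2)+4(15) = 64°C
50°C vs 64°C → primer 2 is higher.

Primer 2, 64°C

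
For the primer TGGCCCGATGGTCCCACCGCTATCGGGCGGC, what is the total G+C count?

C=12, A=3, T=5, G=11
G+C = 11 + 12 = 23

23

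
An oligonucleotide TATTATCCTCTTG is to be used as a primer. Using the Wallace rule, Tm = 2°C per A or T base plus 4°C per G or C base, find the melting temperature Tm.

T=7, C=3, A=2, G=1
AT pairs contribute 9, GC pairs contribute 4.
Tm = 2(9) + 4(4) = 18 + 16 = 34°C

34°C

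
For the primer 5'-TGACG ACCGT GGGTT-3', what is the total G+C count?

Scanning the sequence gives A=2, C=3, G=6, T=4.
Total G or C: 6 + 3 = 9

9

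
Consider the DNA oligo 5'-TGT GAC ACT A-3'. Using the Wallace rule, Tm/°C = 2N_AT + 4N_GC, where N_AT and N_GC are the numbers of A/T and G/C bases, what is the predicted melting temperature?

28°C

Counting bases: G=2, T=3, A=3, C=2
So N_AT = 6 and N_GC = 4.
Tm = 2×6 + 4×4 = 28°C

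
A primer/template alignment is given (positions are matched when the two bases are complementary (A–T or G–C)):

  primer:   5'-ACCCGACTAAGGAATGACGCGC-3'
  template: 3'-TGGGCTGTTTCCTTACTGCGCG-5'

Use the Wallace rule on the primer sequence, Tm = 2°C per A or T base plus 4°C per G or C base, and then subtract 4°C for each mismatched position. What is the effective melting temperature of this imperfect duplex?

66°C

Primer base counts: A=7, T=2, G=6, C=7 → A+T=9, G+C=13
Perfect-match Tm = 2(9) + 4(13) = 18 + 52 = 70°C
Mismatches (positions where the bases are not complementary): 1 (at position 8)
Effective Tm = 70 − 1×4 = 70 − 4 = 66°C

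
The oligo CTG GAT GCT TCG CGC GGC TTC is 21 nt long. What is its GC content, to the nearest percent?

Scanning the sequence gives T=6, G=7, C=7, A=1.
G+C = 7 + 7 = 14 out of 21 bases
%GC = 14/21 × 100 = 66.67% ≈ 67%

67%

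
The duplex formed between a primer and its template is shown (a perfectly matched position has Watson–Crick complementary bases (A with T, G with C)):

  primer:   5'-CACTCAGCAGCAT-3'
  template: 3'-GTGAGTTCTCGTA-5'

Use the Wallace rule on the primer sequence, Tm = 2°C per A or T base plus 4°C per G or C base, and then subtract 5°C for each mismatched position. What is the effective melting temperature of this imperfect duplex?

Primer base counts: A=4, T=2, G=2, C=5 → A+T=6, G+C=7
Perfect-match Tm = 2(6) + 4(7) = 12 + 28 = 40°C
Mismatches (positions where the bases are not complementary): 2 (at positions 7, 8)
Effective Tm = 40 − 2×5 = 40 − 10 = 30°C

30°C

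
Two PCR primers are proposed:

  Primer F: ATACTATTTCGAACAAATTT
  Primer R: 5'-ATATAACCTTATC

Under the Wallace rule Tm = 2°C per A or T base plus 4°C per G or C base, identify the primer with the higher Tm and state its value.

Primer F, 48°C

Primer F: A+T=16, G+C=4 → Tm = 2(16)+4(4) = 48°C
Primer R: A+T=10, G+C=3 → Tm = 2(10)+4(3) = 32°C
48°C vs 32°C → primer F is higher.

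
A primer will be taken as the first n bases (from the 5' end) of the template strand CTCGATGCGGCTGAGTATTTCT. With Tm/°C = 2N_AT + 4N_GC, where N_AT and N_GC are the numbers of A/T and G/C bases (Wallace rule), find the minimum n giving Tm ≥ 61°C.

First 20 bases: CTCGATGCGGCTGAGTATTT → Tm = 60°C (< 61°C)
First 21 bases: CTCGATGCGGCTGAGTATTTC → Tm = 64°C (≥ 61°C)
Since every base adds ≥2°C, Tm only increases with n, so the threshold is first crossed at n = 21.

n = 21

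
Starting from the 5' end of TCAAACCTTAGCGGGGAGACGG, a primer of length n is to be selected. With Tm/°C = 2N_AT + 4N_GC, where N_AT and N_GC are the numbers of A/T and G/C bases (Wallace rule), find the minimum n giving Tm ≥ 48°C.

n = 16

First 15 bases: TCAAACCTTAGCGGG → Tm = 46°C (< 48°C)
First 16 bases: TCAAACCTTAGCGGGG → Tm = 50°C (≥ 48°C)
Since every base adds ≥2°C, Tm only increases with n, so the threshold is first crossed at n = 16.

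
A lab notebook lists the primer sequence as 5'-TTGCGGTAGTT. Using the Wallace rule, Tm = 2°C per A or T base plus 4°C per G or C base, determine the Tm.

32°C

G=4, T=5, C=1, A=1
AT pairs contribute 6, GC pairs contribute 5.
Tm = 2×6 + 4×5 = 32°C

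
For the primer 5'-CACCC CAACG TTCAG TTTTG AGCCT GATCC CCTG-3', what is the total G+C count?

Counting bases: C=13, G=6, A=6, T=9
G+C = 6 + 13 = 19

19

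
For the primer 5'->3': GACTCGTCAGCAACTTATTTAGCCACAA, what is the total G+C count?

12

Scanning the sequence gives T=7, G=4, A=9, C=8.
G+C = 4 + 8 = 12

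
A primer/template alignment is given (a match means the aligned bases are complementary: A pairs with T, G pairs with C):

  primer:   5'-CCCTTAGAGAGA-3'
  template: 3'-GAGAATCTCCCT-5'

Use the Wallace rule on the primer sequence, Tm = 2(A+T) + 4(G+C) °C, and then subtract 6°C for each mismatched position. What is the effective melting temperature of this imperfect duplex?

Primer base counts: A=4, T=2, G=3, C=3 → A+T=6, G+C=6
Perfect-match Tm = 2(6) + 4(6) = 12 + 24 = 36°C
Mismatches (positions where the bases are not complementary): 2 (at positions 2, 10)
Effective Tm = 36 − 2×6 = 36 − 12 = 24°C

24°C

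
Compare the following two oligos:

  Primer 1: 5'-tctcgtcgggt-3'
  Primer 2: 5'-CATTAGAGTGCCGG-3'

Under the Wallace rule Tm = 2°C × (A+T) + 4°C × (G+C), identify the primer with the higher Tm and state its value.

Primer 1: A+T=4, G+C=7 → Tm = 2(4)+4(7) = 36°C
Primer 2: A+T=6, G+C=8 → Tm = 2(6)+4(8) = 44°C
36°C vs 44°C → primer 2 is higher.

Primer 2, 44°C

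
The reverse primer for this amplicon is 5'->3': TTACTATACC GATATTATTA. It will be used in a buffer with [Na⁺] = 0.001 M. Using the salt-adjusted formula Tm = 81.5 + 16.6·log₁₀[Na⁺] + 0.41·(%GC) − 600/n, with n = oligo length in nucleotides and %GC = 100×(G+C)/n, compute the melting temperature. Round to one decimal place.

Length n = 20. Counting bases: C=3, T=9, G=1, A=7
G+C = 4, so %GC = 4/20 × 100 = 20%
Salt term: 16.6 × (-3) = -49.8
GC term: 0.41 × 20 = 8.2; length term: −600/20 = −30
Tm = 81.5 + (-49.8) + 8.2 − 30 = 9.9 → 9.9°C

9.9°C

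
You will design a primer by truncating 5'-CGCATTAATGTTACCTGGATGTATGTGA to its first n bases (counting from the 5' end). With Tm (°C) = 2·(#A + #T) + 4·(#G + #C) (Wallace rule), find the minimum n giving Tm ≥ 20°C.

n = 7

First 6 bases: CGCATT → Tm = 18°C (< 20°C)
First 7 bases: CGCATTA → Tm = 20°C (≥ 20°C)
Since every base adds ≥2°C, Tm only increases with n, so the threshold is first crossed at n = 7.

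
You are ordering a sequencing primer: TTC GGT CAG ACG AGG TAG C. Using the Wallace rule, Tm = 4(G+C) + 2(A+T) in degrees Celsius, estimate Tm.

60°C

Base counts: T=4, G=7, A=4, C=4
A+T = 8, G+C = 11
Tm = 2(8) + 4(11) = 16 + 44 = 60°C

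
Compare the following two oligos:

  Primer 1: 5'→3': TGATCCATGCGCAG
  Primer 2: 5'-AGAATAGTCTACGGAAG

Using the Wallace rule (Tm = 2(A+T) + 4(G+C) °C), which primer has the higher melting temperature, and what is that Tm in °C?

Primer 2, 48°C

Primer 1: A+T=6, G+C=8 → Tm = 2(6)+4(8) = 44°C
Primer 2: A+T=10, G+C=7 → Tm = 2(10)+4(7) = 48°C
44°C vs 48°C → primer 2 is higher.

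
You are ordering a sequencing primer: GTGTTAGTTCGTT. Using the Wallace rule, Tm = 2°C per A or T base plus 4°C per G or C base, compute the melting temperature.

Counting bases: C=1, T=7, G=4, A=1
AT pairs contribute 8, GC pairs contribute 5.
Tm = 2×8 + 4×5 = 36°C

36°C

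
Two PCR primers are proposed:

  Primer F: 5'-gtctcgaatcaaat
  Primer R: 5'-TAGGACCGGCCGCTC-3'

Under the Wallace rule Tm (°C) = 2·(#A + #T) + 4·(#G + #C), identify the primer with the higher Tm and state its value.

Primer R, 52°C

Primer F: A+T=9, G+C=5 → Tm = 2(9)+4(5) = 38°C
Primer R: A+T=4, G+C=11 → Tm = 2(4)+4(11) = 52°C
38°C vs 52°C → primer R is higher.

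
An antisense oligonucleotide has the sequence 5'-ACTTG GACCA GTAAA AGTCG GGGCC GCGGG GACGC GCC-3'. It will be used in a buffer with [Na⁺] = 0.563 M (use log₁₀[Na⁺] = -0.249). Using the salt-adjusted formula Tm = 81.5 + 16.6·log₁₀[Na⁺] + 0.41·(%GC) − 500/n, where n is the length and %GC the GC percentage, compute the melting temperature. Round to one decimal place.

Length n = 38. Base counts: A=8, T=4, G=15, C=11
G+C = 26, so %GC = 26/38 × 100 = 68.421%
Salt term: 16.6 × (-0.249) = -4.133
GC term: 0.41 × 68.421 = 28.053; length term: −500/38 = −13.158
Tm = 81.5 + (-4.133) + 28.053 − 13.158 = 92.262 → 92.3°C

92.3°C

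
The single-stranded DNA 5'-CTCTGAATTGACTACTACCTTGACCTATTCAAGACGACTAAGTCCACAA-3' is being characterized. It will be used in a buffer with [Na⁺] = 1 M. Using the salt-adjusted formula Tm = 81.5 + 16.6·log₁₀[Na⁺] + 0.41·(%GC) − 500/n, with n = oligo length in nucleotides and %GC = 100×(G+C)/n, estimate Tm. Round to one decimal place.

Length n = 49. Counting bases: T=13, C=14, G=6, A=16
G+C = 20, so %GC = 20/49 × 100 = 40.816%
Salt term: 16.6 × (0) = 0
GC term: 0.41 × 40.816 = 16.735; length term: −500/49 = −10.204
Tm = 81.5 + (0) + 16.735 − 10.204 = 88.031 → 88.0°C

88.0°C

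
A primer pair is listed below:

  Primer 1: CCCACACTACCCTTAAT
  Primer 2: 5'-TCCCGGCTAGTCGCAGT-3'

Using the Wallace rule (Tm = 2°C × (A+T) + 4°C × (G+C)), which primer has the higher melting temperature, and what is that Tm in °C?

Primer 1: A+T=9, G+C=8 → Tm = 2(9)+4(8) = 50°C
Primer 2: A+T=6, G+C=11 → Tm = 2(6)+4(11) = 56°C
50°C vs 56°C → primer 2 is higher.

Primer 2, 56°C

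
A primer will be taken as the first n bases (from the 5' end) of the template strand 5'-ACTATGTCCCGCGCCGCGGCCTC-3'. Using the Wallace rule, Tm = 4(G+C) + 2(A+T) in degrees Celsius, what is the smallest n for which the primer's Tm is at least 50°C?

n = 15

First 14 bases: ACTATGTCCCGCGC → Tm = 46°C (< 50°C)
First 15 bases: ACTATGTCCCGCGCC → Tm = 50°C (≥ 50°C)
Each additional base adds 2°C (A/T) or 4°C (G/C), so Tm is non-decreasing in n; n = 15 is the first length to reach 50°C.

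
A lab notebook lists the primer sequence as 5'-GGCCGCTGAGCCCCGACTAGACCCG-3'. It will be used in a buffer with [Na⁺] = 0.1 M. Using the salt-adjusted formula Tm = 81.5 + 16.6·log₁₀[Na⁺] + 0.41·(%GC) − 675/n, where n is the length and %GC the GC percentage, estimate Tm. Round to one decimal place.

Length n = 25. Base counts: G=8, T=2, A=4, C=11
G+C = 19, so %GC = 19/25 × 100 = 76%
Salt term: 16.6 × (-1) = -16.6
GC term: 0.41 × 76 = 31.16; length term: −675/25 = −27
Tm = 81.5 + (-16.6) + 31.16 − 27 = 69.06 → 69.1°C

69.1°C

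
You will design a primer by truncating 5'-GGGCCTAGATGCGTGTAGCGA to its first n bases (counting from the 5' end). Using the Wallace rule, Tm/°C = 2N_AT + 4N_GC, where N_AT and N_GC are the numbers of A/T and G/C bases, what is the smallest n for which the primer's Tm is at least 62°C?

n = 19

First 18 bases: GGGCCTAGATGCGTGTAG → Tm = 58°C (< 62°C)
First 19 bases: GGGCCTAGATGCGTGTAGC → Tm = 62°C (≥ 62°C)
Each additional base adds 2°C (A/T) or 4°C (G/C), so Tm is non-decreasing in n; n = 19 is the first length to reach 62°C.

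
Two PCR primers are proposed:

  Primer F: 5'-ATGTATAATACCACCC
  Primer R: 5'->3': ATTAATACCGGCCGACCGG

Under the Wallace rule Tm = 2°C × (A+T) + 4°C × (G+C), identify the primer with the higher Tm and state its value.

Primer F: A+T=10, G+C=6 → Tm = 2(10)+4(6) = 44°C
Primer R: A+T=8, G+C=11 → Tm = 2(8)+4(11) = 60°C
44°C vs 60°C → primer R is higher.

Primer R, 60°C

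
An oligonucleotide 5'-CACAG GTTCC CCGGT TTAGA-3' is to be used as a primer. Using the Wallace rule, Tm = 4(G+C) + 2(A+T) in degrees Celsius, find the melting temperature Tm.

Scanning the sequence gives A=4, G=5, T=5, C=6.
AT pairs contribute 9, GC pairs contribute 11.
Tm = 2×9 + 4×11 = 62°C

62°C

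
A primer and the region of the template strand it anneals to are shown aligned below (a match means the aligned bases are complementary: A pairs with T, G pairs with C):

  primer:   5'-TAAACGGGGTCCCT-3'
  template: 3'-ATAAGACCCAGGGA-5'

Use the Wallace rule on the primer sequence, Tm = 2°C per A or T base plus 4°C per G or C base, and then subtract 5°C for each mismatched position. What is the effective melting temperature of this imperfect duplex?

Primer base counts: A=3, T=3, G=4, C=4 → A+T=6, G+C=8
Perfect-match Tm = 2(6) + 4(8) = 12 + 32 = 44°C
Mismatches (positions where the bases are not complementary): 3 (at positions 3, 4, 6)
Effective Tm = 44 − 3×5 = 44 − 15 = 29°C

29°C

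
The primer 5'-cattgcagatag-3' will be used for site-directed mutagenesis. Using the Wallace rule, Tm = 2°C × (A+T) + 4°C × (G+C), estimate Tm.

Scanning the sequence gives C=2, T=3, A=4, G=3.
AT pairs contribute 7, GC pairs contribute 5.
Tm = 4·5 + 2·7 = 20 + 14 = 34°C

34°C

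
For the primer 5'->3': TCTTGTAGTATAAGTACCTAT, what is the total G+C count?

Base counts: C=3, T=9, A=6, G=3
G+C = 3 + 3 = 6

6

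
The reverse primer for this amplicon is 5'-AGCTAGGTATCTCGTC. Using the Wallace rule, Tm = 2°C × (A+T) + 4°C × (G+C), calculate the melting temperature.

48°C

A=3, T=5, G=4, C=4
A+T = 8, G+C = 8
Tm = 4·8 + 2·8 = 32 + 16 = 48°C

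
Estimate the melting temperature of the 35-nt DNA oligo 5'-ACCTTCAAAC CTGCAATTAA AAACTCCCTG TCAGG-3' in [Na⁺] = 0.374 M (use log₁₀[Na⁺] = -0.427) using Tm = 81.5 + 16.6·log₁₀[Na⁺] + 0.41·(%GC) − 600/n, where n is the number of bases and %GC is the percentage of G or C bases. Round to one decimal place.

74.8°C

Length n = 35. Base counts: G=4, C=11, T=8, A=12
G+C = 15, so %GC = 15/35 × 100 = 42.857%
Salt term: 16.6 × (-0.427) = -7.088
GC term: 0.41 × 42.857 = 17.571; length term: −600/35 = −17.143
Tm = 81.5 + (-7.088) + 17.571 − 17.143 = 74.84 → 74.8°C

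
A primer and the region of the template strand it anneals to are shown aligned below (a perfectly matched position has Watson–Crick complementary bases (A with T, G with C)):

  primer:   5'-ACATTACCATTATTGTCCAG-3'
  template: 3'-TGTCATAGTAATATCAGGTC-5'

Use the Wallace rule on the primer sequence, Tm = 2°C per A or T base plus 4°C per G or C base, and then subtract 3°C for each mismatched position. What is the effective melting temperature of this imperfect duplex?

Primer base counts: A=6, T=7, G=2, C=5 → A+T=13, G+C=7
Perfect-match Tm = 2(13) + 4(7) = 26 + 28 = 54°C
Mismatches (positions where the bases are not complementary): 3 (at positions 4, 7, 14)
Effective Tm = 54 − 3×3 = 54 − 9 = 45°C

45°C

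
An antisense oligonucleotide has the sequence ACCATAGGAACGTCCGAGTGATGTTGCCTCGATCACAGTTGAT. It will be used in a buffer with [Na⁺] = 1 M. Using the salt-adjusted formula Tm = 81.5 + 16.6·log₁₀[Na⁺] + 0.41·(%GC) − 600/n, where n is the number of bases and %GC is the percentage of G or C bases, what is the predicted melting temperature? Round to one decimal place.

87.6°C

Length n = 43. Counting bases: C=10, A=11, T=11, G=11
G+C = 21, so %GC = 21/43 × 100 = 48.837%
Salt term: 16.6 × (0) = 0
GC term: 0.41 × 48.837 = 20.023; length term: −600/43 = −13.953
Tm = 81.5 + (0) + 20.023 − 13.953 = 87.57 → 87.6°C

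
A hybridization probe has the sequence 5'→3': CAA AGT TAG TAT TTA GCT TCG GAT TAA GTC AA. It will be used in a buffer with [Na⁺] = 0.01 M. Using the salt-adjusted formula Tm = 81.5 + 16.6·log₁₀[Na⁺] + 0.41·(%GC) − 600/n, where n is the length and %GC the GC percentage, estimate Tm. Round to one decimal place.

Length n = 32. Counting bases: G=6, A=11, T=11, C=4
G+C = 10, so %GC = 10/32 × 100 = 31.25%
Salt term: 16.6 × (-2) = -33.2
GC term: 0.41 × 31.25 = 12.812; length term: −600/32 = −18.75
Tm = 81.5 + (-33.2) + 12.812 − 18.75 = 42.362 → 42.4°C

42.4°C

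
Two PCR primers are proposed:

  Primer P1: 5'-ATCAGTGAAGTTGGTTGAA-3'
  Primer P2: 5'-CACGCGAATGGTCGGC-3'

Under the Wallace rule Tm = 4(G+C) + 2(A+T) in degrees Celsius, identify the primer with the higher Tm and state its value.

Primer P1: A+T=12, G+C=7 → Tm = 2(12)+4(7) = 52°C
Primer P2: A+T=5, G+C=11 → Tm = 2(5)+4(11) = 54°C
52°C vs 54°C → primer P2 is higher.

Primer P2, 54°C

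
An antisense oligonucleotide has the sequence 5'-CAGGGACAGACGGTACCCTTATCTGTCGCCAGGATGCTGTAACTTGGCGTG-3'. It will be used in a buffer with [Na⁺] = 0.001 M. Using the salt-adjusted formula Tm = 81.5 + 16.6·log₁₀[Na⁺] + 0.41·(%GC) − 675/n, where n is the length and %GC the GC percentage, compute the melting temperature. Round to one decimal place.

41.8°C

Length n = 51. Counting bases: C=13, T=12, G=16, A=10
G+C = 29, so %GC = 29/51 × 100 = 56.863%
Salt term: 16.6 × (-3) = -49.8
GC term: 0.41 × 56.863 = 23.314; length term: −675/51 = −13.235
Tm = 81.5 + (-49.8) + 23.314 − 13.235 = 41.779 → 41.8°C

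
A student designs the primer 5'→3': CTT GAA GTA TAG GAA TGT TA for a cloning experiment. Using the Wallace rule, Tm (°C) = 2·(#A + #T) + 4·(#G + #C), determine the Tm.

52°C

Base counts: A=7, G=5, C=1, T=7
AT pairs contribute 14, GC pairs contribute 6.
Tm = 2(14) + 4(6) = 28 + 24 = 52°C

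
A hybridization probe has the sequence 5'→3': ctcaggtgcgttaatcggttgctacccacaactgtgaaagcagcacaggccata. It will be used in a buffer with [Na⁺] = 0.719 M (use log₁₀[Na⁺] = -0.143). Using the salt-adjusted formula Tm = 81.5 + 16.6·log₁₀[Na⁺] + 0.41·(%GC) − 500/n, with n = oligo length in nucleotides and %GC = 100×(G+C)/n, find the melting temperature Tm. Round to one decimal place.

91.1°C

Length n = 54. Counting bases: C=15, G=13, T=11, A=15
G+C = 28, so %GC = 28/54 × 100 = 51.852%
Salt term: 16.6 × (-0.143) = -2.374
GC term: 0.41 × 51.852 = 21.259; length term: −500/54 = −9.259
Tm = 81.5 + (-2.374) + 21.259 − 9.259 = 91.126 → 91.1°C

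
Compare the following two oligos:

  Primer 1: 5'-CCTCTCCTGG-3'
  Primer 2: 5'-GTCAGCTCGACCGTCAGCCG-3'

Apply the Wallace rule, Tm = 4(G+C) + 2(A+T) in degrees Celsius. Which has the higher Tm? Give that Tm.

Primer 1: A+T=3, G+C=7 → Tm = 2(3)+4(7) = 34°C
Primer 2: A+T=6, G+C=14 → Tm = 2(6)+4(14) = 68°C
34°C vs 68°C → primer 2 is higher.

Primer 2, 68°C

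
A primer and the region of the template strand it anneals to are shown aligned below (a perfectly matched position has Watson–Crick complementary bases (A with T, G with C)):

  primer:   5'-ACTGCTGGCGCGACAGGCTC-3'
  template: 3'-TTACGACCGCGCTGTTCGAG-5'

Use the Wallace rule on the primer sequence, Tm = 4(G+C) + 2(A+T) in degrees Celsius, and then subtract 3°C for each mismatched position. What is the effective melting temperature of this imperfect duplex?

62°C

Primer base counts: A=3, T=3, G=7, C=7 → A+T=6, G+C=14
Perfect-match Tm = 2(6) + 4(14) = 12 + 56 = 68°C
Mismatches (positions where the bases are not complementary): 2 (at positions 2, 16)
Effective Tm = 68 − 2×3 = 68 − 6 = 62°C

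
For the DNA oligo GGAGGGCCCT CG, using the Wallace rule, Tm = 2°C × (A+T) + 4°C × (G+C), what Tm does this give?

Counting bases: T=1, C=4, G=6, A=1
A+T = 2, G+C = 10
Tm = 4·10 + 2·2 = 40 + 4 = 44°C

44°C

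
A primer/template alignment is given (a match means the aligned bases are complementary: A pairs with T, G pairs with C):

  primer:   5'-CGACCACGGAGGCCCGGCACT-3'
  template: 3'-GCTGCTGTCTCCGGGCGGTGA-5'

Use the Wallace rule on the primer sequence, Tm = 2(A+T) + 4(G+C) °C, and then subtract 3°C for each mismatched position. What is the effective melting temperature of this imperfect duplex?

65°C

Primer base counts: A=4, T=1, G=7, C=9 → A+T=5, G+C=16
Perfect-match Tm = 2(5) + 4(16) = 10 + 64 = 74°C
Mismatches (positions where the bases are not complementary): 3 (at positions 5, 8, 17)
Effective Tm = 74 − 3×3 = 74 − 9 = 65°C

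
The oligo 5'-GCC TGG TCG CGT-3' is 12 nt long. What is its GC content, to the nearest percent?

Scanning the sequence gives G=5, A=0, T=3, C=4.
G+C = 5 + 4 = 9 out of 12 bases
%GC = 9/12 × 100 = 75% ≈ 75%

75%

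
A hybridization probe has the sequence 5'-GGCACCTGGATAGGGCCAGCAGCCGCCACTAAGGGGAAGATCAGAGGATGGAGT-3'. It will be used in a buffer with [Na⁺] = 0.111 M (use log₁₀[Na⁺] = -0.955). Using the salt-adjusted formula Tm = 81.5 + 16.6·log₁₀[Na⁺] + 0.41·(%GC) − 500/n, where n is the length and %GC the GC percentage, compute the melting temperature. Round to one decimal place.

81.4°C

Length n = 54. C=12, A=15, T=6, G=21
G+C = 33, so %GC = 33/54 × 100 = 61.111%
Salt term: 16.6 × (-0.955) = -15.853
GC term: 0.41 × 61.111 = 25.056; length term: −500/54 = −9.259
Tm = 81.5 + (-15.853) + 25.056 − 9.259 = 81.444 → 81.4°C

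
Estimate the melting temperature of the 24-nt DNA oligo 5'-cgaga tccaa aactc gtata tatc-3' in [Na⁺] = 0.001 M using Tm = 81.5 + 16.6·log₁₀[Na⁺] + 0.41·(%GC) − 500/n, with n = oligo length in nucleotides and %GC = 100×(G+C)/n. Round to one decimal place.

Length n = 24. A=9, C=6, T=6, G=3
G+C = 9, so %GC = 9/24 × 100 = 37.5%
Salt term: 16.6 × (-3) = -49.8
GC term: 0.41 × 37.5 = 15.375; length term: −500/24 = −20.833
Tm = 81.5 + (-49.8) + 15.375 − 20.833 = 26.242 → 26.2°C

26.2°C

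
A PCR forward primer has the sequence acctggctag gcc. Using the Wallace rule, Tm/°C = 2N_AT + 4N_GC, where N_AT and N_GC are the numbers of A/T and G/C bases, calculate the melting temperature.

Base counts: C=5, A=2, T=2, G=4
So N_AT = 4 and N_GC = 9.
Tm = 4·9 + 2·4 = 36 + 8 = 44°C

44°C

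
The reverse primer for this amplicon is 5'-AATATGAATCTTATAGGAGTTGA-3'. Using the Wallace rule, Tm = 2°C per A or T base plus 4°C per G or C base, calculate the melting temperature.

58°C

A=9, C=1, T=8, G=5
A+T = 17, G+C = 6
Tm = 2×17 + 4×6 = 58°C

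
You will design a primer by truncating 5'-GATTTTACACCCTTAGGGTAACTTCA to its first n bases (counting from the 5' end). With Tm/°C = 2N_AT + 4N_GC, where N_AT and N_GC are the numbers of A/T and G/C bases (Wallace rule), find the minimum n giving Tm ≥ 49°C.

n = 18

First 17 bases: GATTTTACACCCTTAGG → Tm = 48°C (< 49°C)
First 18 bases: GATTTTACACCCTTAGGG → Tm = 52°C (≥ 49°C)
Each additional base adds 2°C (A/T) or 4°C (G/C), so Tm is non-decreasing in n; n = 18 is the first length to reach 49°C.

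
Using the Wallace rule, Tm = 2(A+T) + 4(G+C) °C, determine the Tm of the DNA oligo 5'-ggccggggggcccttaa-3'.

60°C

Counting bases: C=5, G=8, T=2, A=2
AT pairs contribute 4, GC pairs contribute 13.
Tm = 2(4) + 4(13) = 8 + 52 = 60°C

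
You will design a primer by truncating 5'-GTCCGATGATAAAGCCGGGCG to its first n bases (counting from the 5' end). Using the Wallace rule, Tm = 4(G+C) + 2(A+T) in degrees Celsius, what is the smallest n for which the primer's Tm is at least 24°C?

n = 8

First 7 bases: GTCCGAT → Tm = 22°C (< 24°C)
First 8 bases: GTCCGATG → Tm = 26°C (≥ 24°C)
Each additional base adds 2°C (A/T) or 4°C (G/C), so Tm is non-decreasing in n; n = 8 is the first length to reach 24°C.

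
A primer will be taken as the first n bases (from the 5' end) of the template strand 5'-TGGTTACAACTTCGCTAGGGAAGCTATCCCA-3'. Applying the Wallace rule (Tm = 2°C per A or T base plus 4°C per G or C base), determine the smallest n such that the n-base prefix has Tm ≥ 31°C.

First 11 bases: TGGTTACAACT → Tm = 30°C (< 31°C)
First 12 bases: TGGTTACAACTT → Tm = 32°C (≥ 31°C)
Each additional base adds 2°C (A/T) or 4°C (G/C), so Tm is non-decreasing in n; n = 12 is the first length to reach 31°C.

n = 12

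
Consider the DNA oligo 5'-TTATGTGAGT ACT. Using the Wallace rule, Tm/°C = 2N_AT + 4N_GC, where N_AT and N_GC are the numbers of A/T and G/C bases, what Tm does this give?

Scanning the sequence gives G=3, A=3, C=1, T=6.
A+T = 9, G+C = 4
Tm = 2(9) + 4(4) = 18 + 16 = 34°C

34°C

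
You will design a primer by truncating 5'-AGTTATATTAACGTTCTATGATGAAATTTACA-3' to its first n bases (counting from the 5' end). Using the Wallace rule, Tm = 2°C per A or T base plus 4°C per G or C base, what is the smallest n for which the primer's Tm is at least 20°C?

First 8 bases: AGTTATAT → Tm = 18°C (< 20°C)
First 9 bases: AGTTATATT → Tm = 20°C (≥ 20°C)
Since every base adds ≥2°C, Tm only increases with n, so the threshold is first crossed at n = 9.

n = 9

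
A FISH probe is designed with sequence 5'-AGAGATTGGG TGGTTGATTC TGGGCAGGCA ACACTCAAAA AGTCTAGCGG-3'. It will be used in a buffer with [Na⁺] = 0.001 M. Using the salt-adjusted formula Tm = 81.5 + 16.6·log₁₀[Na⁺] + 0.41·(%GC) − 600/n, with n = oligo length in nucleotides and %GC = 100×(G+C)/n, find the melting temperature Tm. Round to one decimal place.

Length n = 50. Scanning the sequence gives T=11, A=14, C=8, G=17.
G+C = 25, so %GC = 25/50 × 100 = 50%
Salt term: 16.6 × (-3) = -49.8
GC term: 0.41 × 50 = 20.5; length term: −600/50 = −12
Tm = 81.5 + (-49.8) + 20.5 − 12 = 40.2 → 40.2°C

40.2°C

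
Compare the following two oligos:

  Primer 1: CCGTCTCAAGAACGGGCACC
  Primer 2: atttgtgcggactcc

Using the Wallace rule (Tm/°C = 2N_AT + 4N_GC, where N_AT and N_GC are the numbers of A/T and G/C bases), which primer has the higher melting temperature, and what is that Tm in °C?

Primer 1: A+T=7, G+C=13 → Tm = 2(7)+4(13) = 66°C
Primer 2: A+T=7, G+C=8 → Tm = 2(7)+4(8) = 46°C
66°C vs 46°C → primer 1 is higher.

Primer 1, 66°C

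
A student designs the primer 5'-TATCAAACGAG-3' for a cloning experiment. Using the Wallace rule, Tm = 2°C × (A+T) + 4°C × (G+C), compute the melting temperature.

30°C

Base counts: T=2, G=2, C=2, A=5
AT pairs contribute 7, GC pairs contribute 4.
Tm = 4·4 + 2·7 = 16 + 14 = 30°C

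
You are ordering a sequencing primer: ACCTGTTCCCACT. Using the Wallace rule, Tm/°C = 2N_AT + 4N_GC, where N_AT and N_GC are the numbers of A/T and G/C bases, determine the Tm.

Scanning the sequence gives A=2, G=1, T=4, C=6.
A+T = 6, G+C = 7
Tm = 4·7 + 2·6 = 28 + 12 = 40°C

40°C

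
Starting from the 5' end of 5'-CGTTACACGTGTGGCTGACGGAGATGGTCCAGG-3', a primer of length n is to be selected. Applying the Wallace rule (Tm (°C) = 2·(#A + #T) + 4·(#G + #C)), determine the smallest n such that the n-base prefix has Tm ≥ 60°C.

n = 19

First 18 bases: CGTTACACGTGTGGCTGA → Tm = 56°C (< 60°C)
First 19 bases: CGTTACACGTGTGGCTGAC → Tm = 60°C (≥ 60°C)
Since every base adds ≥2°C, Tm only increases with n, so the threshold is first crossed at n = 19.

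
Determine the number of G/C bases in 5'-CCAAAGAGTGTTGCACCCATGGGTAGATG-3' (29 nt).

15

Scanning the sequence gives A=8, C=6, T=6, G=9.
G+C = 9 + 6 = 15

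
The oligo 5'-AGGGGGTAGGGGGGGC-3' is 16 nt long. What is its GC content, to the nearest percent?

81%

Base counts: A=2, C=1, G=12, T=1
G+C = 12 + 1 = 13 out of 16 bases
%GC = 13/16 × 100 = 81.25% ≈ 81%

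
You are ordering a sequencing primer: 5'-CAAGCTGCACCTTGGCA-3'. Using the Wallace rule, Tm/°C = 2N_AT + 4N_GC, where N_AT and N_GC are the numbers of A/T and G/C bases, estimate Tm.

54°C

C=6, A=4, T=3, G=4
So N_AT = 7 and N_GC = 10.
Tm = 4·10 + 2·7 = 40 + 14 = 54°C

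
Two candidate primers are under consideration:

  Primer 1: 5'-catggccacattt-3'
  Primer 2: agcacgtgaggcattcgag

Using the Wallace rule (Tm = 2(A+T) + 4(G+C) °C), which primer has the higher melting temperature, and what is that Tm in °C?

Primer 2, 60°C

Primer 1: A+T=7, G+C=6 → Tm = 2(7)+4(6) = 38°C
Primer 2: A+T=8, G+C=11 → Tm = 2(8)+4(11) = 60°C
38°C vs 60°C → primer 2 is higher.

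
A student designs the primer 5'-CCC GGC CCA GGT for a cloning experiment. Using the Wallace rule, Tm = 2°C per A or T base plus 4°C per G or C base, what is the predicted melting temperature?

T=1, G=4, A=1, C=6
AT pairs contribute 2, GC pairs contribute 10.
Tm = 2×2 + 4×10 = 44°C

44°C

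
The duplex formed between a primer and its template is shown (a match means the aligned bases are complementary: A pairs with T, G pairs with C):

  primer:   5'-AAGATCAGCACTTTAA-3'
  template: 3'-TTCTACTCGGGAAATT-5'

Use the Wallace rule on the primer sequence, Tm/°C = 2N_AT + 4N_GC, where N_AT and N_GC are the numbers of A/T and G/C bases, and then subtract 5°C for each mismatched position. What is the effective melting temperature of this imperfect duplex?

32°C

Primer base counts: A=7, T=4, G=2, C=3 → A+T=11, G+C=5
Perfect-match Tm = 2(11) + 4(5) = 22 + 20 = 42°C
Mismatches (positions where the bases are not complementary): 2 (at positions 6, 10)
Effective Tm = 42 − 2×5 = 42 − 10 = 32°C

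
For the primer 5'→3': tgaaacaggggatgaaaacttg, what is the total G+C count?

Base counts: A=9, T=4, C=2, G=7
Total G or C: 7 + 2 = 9

9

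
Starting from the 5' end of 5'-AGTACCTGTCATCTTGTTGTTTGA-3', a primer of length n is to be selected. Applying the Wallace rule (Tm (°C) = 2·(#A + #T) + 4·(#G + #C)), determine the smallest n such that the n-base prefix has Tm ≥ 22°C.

n = 8

First 7 bases: AGTACCT → Tm = 20°C (< 22°C)
First 8 bases: AGTACCTG → Tm = 24°C (≥ 22°C)
Each additional base adds 2°C (A/T) or 4°C (G/C), so Tm is non-decreasing in n; n = 8 is the first length to reach 22°C.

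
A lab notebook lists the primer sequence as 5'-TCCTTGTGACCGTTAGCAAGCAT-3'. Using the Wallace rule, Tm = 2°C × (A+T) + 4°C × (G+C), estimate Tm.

68°C

Counting bases: A=5, T=7, G=5, C=6
So N_AT = 12 and N_GC = 11.
Tm = 2(12) + 4(11) = 24 + 44 = 68°C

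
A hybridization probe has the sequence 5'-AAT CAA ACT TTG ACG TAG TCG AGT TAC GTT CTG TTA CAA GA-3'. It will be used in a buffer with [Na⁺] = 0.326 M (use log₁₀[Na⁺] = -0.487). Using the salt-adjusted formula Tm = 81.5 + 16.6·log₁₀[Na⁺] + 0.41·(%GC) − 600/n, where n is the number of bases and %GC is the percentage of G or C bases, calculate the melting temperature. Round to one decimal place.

Length n = 41. G=8, T=13, C=7, A=13
G+C = 15, so %GC = 15/41 × 100 = 36.585%
Salt term: 16.6 × (-0.487) = -8.084
GC term: 0.41 × 36.585 = 15; length term: −600/41 = −14.634
Tm = 81.5 + (-8.084) + 15 − 14.634 = 73.782 → 73.8°C

73.8°C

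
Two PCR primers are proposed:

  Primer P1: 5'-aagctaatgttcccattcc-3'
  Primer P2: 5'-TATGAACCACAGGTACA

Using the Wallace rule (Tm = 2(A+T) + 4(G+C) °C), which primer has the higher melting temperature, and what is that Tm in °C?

Primer P1, 54°C

Primer P1: A+T=11, G+C=8 → Tm = 2(11)+4(8) = 54°C
Primer P2: A+T=10, G+C=7 → Tm = 2(10)+4(7) = 48°C
54°C vs 48°C → primer P1 is higher.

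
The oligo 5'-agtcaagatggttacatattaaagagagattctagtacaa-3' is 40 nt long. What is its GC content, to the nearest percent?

30%

T=11, G=8, C=4, A=17
G+C = 8 + 4 = 12 out of 40 bases
%GC = 12/40 × 100 = 30% ≈ 30%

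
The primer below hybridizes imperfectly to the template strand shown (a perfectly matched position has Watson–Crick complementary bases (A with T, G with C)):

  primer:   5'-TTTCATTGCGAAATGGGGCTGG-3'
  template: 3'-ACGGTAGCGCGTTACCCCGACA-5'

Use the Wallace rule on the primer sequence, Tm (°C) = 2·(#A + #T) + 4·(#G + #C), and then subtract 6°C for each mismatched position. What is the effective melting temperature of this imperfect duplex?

36°C

Primer base counts: A=4, T=7, G=8, C=3 → A+T=11, G+C=11
Perfect-match Tm = 2(11) + 4(11) = 22 + 44 = 66°C
Mismatches (positions where the bases are not complementary): 5 (at positions 2, 3, 7, 11, 22)
Effective Tm = 66 − 5×6 = 66 − 30 = 36°C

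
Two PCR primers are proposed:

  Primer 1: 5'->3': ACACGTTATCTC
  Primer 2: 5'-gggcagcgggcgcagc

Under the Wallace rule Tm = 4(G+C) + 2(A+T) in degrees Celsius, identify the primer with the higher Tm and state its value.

Primer 1: A+T=7, G+C=5 → Tm = 2(7)+4(5) = 34°C
Primer 2: A+T=2, G+C=14 → Tm = 2(2)+4(14) = 60°C
34°C vs 60°C → primer 2 is higher.

Primer 2, 60°C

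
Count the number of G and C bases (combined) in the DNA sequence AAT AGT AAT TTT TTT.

1

Scanning the sequence gives C=0, A=5, T=9, G=1.
Total G or C: 1 + 0 = 1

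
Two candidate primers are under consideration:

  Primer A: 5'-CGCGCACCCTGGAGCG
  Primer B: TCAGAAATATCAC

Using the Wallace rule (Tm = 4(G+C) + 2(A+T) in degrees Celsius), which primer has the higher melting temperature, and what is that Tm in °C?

Primer A: A+T=3, G+C=13 → Tm = 2(3)+4(13) = 58°C
Primer B: A+T=9, G+C=4 → Tm = 2(9)+4(4) = 34°C
58°C vs 34°C → primer A is higher.

Primer A, 58°C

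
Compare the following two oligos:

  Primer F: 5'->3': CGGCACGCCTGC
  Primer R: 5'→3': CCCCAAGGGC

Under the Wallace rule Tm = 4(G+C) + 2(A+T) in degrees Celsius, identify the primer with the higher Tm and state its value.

Primer F: A+T=2, G+C=10 → Tm = 2(2)+4(10) = 44°C
Primer R: A+T=2, G+C=8 → Tm = 2(2)+4(8) = 36°C
44°C vs 36°C → primer F is higher.

Primer F, 44°C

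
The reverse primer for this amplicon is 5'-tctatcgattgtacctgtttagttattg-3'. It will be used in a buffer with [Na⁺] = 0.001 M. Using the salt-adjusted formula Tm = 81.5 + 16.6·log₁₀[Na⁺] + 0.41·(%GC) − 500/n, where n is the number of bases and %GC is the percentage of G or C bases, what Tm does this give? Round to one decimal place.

27.0°C

Length n = 28. A=5, G=5, T=14, C=4
G+C = 9, so %GC = 9/28 × 100 = 32.143%
Salt term: 16.6 × (-3) = -49.8
GC term: 0.41 × 32.143 = 13.179; length term: −500/28 = −17.857
Tm = 81.5 + (-49.8) + 13.179 − 17.857 = 27.022 → 27.0°C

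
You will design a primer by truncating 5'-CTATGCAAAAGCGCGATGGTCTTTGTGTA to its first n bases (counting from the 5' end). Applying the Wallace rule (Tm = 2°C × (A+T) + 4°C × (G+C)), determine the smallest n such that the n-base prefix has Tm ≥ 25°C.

First 9 bases: CTATGCAAA → Tm = 24°C (< 25°C)
First 10 bases: CTATGCAAAA → Tm = 26°C (≥ 25°C)
Each additional base adds 2°C (A/T) or 4°C (G/C), so Tm is non-decreasing in n; n = 10 is the first length to reach 25°C.

n = 10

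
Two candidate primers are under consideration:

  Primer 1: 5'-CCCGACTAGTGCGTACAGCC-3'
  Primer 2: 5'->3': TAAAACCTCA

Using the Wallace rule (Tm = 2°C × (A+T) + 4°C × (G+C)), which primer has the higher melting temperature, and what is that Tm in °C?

Primer 1, 66°C

Primer 1: A+T=7, G+C=13 → Tm = 2(7)+4(13) = 66°C
Primer 2: A+T=7, G+C=3 → Tm = 2(7)+4(3) = 26°C
66°C vs 26°C → primer 1 is higher.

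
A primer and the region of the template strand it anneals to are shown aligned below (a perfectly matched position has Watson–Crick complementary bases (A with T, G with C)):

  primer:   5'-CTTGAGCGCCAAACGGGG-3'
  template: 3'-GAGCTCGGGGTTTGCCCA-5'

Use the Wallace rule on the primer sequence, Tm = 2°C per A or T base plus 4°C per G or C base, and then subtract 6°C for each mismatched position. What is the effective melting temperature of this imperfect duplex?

Primer base counts: A=4, T=2, G=7, C=5 → A+T=6, G+C=12
Perfect-match Tm = 2(6) + 4(12) = 12 + 48 = 60°C
Mismatches (positions where the bases are not complementary): 3 (at positions 3, 8, 18)
Effective Tm = 60 − 3×6 = 60 − 18 = 42°C

42°C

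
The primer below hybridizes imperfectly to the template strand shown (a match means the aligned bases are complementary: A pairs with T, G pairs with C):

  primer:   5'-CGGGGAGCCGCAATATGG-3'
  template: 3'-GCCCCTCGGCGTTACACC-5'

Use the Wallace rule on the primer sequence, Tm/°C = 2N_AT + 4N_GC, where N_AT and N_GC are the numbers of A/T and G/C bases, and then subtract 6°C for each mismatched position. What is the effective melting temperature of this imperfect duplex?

54°C

Primer base counts: A=4, T=2, G=8, C=4 → A+T=6, G+C=12
Perfect-match Tm = 2(6) + 4(12) = 12 + 48 = 60°C
Mismatches (positions where the bases are not complementary): 1 (at position 15)
Effective Tm = 60 − 1×6 = 60 − 6 = 54°C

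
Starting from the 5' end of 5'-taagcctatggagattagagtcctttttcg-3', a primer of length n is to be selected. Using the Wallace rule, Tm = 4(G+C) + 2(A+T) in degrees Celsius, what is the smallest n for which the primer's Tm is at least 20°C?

n = 7

First 6 bases: TAAGCC → Tm = 18°C (< 20°C)
First 7 bases: TAAGCCT → Tm = 20°C (≥ 20°C)
Each additional base adds 2°C (A/T) or 4°C (G/C), so Tm is non-decreasing in n; n = 7 is the first length to reach 20°C.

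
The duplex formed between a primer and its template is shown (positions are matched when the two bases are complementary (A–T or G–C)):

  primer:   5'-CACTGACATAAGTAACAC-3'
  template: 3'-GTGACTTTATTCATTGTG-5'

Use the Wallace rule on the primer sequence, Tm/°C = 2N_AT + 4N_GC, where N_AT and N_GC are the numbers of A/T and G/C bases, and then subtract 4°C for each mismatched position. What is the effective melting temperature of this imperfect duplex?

46°C

Primer base counts: A=8, T=3, G=2, C=5 → A+T=11, G+C=7
Perfect-match Tm = 2(11) + 4(7) = 22 + 28 = 50°C
Mismatches (positions where the bases are not complementary): 1 (at position 7)
Effective Tm = 50 − 1×4 = 50 − 4 = 46°C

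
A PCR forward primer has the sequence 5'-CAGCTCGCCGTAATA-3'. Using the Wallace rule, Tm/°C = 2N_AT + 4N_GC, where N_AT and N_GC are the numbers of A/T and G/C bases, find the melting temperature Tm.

46°C

Base counts: C=5, T=3, A=4, G=3
A+T = 7, G+C = 8
Tm = 4·8 + 2·7 = 32 + 14 = 46°C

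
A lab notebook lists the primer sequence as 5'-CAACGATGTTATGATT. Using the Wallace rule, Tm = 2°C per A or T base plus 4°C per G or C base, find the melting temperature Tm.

Scanning the sequence gives A=5, G=3, T=6, C=2.
A+T = 11, G+C = 5
Tm = 2(11) + 4(5) = 22 + 20 = 42°C

42°C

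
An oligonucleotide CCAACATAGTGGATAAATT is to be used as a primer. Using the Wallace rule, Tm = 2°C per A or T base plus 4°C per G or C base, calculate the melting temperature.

Counting bases: G=3, C=3, A=8, T=5
So N_AT = 13 and N_GC = 6.
Tm = 2(13) + 4(6) = 26 + 24 = 50°C

50°C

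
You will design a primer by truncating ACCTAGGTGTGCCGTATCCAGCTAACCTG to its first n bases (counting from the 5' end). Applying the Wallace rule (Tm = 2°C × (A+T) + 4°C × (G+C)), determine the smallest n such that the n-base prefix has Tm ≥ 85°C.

First 27 bases: ACCTAGGTGTGCCGTATCCAGCTAACC → Tm = 84°C (< 85°C)
First 28 bases: ACCTAGGTGTGCCGTATCCAGCTAACCT → Tm = 86°C (≥ 85°C)
Since every base adds ≥2°C, Tm only increases with n, so the threshold is first crossed at n = 28.

n = 28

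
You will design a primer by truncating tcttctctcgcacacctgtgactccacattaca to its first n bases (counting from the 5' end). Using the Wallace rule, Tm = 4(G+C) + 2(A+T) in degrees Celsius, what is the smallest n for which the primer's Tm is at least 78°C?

n = 25

First 24 bases: TCTTCTCTCGCACACCTGTGACTC → Tm = 74°C (< 78°C)
First 25 bases: TCTTCTCTCGCACACCTGTGACTCC → Tm = 78°C (≥ 78°C)
Since every base adds ≥2°C, Tm only increases with n, so the threshold is first crossed at n = 25.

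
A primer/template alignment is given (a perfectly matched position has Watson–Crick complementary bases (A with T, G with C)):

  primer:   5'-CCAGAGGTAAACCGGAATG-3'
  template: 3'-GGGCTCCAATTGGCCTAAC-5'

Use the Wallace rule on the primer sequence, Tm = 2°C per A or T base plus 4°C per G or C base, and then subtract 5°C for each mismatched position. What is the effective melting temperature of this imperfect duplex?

Primer base counts: A=7, T=2, G=6, C=4 → A+T=9, G+C=10
Perfect-match Tm = 2(9) + 4(10) = 18 + 40 = 58°C
Mismatches (positions where the bases are not complementary): 3 (at positions 3, 9, 17)
Effective Tm = 58 − 3×5 = 58 − 15 = 43°C

43°C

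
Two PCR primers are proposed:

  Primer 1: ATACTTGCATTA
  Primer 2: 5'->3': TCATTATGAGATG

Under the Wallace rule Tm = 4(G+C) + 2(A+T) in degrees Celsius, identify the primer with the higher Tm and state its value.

Primer 1: A+T=9, G+C=3 → Tm = 2(9)+4(3) = 30°C
Primer 2: A+T=9, G+C=4 → Tm = 2(9)+4(4) = 34°C
30°C vs 34°C → primer 2 is higher.

Primer 2, 34°C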